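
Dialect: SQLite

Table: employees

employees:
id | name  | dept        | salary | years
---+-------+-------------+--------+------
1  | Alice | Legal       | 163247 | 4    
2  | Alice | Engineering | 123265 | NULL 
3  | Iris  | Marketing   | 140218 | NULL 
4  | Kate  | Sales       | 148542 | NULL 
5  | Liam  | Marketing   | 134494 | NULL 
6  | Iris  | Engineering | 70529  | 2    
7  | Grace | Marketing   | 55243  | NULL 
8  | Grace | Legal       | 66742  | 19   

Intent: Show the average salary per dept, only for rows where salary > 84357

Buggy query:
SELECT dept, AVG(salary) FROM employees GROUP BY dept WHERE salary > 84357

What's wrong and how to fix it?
Bug: WHERE cannot follow GROUP BY

Fix: Place WHERE between FROM and GROUP BY

Corrected query:
SELECT dept, AVG(salary) FROM employees WHERE salary > 84357 GROUP BY dept

Result:
dept        | AVG(salary)
------------+------------
Engineering | 123265     
Legal       | 163247     
Marketing   | 137356     
Sales       | 148542     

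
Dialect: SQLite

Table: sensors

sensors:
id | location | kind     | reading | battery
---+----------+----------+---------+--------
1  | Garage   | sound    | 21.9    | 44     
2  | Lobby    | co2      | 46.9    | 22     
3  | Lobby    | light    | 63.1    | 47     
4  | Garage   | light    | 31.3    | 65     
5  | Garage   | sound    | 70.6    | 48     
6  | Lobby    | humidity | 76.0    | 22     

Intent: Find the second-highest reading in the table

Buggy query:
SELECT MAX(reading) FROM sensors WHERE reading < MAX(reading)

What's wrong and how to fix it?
Bug: The inner MAX is an aggregate inside WHERE, which is not allowed

Fix: Put the inner MAX in a scalar subquery

Corrected query:
SELECT MAX(reading) FROM sensors WHERE reading < (SELECT MAX(reading) FROM sensors)

Result:
MAX(reading)
------------
70.6        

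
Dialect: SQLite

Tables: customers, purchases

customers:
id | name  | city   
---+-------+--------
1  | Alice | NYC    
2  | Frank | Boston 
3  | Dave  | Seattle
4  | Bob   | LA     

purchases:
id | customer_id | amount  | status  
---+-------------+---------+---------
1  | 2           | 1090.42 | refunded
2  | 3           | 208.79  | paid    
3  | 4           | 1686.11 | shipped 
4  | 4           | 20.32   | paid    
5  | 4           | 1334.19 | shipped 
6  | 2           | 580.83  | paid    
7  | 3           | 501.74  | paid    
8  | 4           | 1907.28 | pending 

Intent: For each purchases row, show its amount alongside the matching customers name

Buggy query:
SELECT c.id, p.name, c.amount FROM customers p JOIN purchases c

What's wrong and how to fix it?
Bug: Missing join condition: each purchases row is matched to all customers rows instead of just its own

Fix: Add ON c.customer_id = p.id to the JOIN

Corrected query:
SELECT c.id, p.name, c.amount FROM customers p JOIN purchases c ON c.customer_id = p.id

Result:
id | name  | amount 
---+-------+--------
1  | Frank | 1090.42
2  | Dave  | 208.79 
3  | Bob   | 1686.11
4  | Bob   | 20.32  
5  | Bob   | 1334.19
6  | Frank | 580.83 
7  | Dave  | 501.74 
8  | Bob   | 1907.28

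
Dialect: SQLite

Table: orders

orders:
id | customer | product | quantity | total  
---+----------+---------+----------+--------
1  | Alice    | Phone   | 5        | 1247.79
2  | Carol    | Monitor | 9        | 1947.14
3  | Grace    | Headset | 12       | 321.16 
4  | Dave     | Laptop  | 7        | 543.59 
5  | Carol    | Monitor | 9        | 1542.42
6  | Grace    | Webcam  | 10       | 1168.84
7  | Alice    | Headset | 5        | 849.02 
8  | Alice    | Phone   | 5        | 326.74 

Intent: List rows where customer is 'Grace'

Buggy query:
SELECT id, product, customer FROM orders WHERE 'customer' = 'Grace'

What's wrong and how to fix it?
Bug: 'customer' in single quotes is a string literal, not the column; the comparison is literal-vs-literal and never true

Fix: Reference the column as customer without single quotes

Corrected query:
SELECT id, product, customer FROM orders WHERE customer = 'Grace'

Result:
id | product | customer
---+---------+---------
3  | Headset | Grace   
6  | Webcam  | Grace   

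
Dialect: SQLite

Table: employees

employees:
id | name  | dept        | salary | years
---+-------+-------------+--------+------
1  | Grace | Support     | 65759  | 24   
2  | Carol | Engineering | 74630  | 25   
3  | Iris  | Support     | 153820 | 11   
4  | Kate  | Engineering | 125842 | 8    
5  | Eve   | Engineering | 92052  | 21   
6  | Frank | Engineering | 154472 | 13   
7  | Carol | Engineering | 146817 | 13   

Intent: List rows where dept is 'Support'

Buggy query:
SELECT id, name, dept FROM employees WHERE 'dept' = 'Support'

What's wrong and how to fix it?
Bug: Single quotes denote string literals in SQL; the column name is being compared as a constant string

Fix: Remove the quotes around the column name (or use double quotes for an identifier)

Corrected query:
SELECT id, name, dept FROM employees WHERE dept = 'Support'

Result:
id | name  | dept   
---+-------+--------
1  | Grace | Support
3  | Iris  | Support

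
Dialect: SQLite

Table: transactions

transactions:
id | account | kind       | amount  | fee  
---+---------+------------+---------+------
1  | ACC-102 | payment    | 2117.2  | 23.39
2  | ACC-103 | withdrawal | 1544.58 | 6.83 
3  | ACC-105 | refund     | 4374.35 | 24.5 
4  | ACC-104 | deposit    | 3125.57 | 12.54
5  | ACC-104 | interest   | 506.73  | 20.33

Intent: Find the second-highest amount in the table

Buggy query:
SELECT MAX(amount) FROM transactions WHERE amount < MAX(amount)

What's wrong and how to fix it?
Bug: The inner MAX is an aggregate inside WHERE, which is not allowed

Fix: Compute the overall MAX in a subquery, then take MAX of rows below it

Corrected query:
SELECT MAX(amount) FROM transactions WHERE amount < (SELECT MAX(amount) FROM transactions)

Result:
MAX(amount)
-----------
3125.57    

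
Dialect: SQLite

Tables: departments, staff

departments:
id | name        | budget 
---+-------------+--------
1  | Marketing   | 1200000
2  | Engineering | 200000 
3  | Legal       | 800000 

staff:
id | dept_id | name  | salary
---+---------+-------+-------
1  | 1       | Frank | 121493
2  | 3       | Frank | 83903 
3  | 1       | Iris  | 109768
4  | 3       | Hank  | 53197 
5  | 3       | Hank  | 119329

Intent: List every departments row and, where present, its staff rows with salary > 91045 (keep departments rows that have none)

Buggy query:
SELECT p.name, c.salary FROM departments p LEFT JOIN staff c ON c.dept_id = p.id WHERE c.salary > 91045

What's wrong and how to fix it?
Bug: A WHERE condition on the right-hand table after LEFT JOIN drops unmatched parents

Fix: Put 'c.salary > 91045' in the JOIN's ON clause instead of WHERE

Corrected query:
SELECT p.name, c.salary FROM departments p LEFT JOIN staff c ON c.dept_id = p.id AND c.salary > 91045

Result:
name        | salary
------------+-------
Marketing   | 109768
Marketing   | 121493
Engineering | NULL  
Legal       | 119329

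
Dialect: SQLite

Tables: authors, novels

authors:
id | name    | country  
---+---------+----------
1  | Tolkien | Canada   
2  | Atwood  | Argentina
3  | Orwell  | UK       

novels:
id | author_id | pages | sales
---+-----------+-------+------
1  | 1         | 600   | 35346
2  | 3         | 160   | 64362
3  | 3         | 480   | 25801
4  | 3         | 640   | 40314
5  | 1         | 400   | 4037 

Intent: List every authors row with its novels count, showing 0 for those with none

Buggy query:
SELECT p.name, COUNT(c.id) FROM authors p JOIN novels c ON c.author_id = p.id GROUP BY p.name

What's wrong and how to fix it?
Bug: INNER JOIN drops authors rows that have no matching novels rows

Fix: Use LEFT JOIN so parents without children still appear (COUNT(c.id) gives 0)

Corrected query:
SELECT p.name, COUNT(c.id) FROM authors p LEFT JOIN novels c ON c.author_id = p.id GROUP BY p.name

Result:
name    | COUNT(c.id)
--------+------------
Atwood  | 0          
Orwell  | 3          
Tolkien | 2          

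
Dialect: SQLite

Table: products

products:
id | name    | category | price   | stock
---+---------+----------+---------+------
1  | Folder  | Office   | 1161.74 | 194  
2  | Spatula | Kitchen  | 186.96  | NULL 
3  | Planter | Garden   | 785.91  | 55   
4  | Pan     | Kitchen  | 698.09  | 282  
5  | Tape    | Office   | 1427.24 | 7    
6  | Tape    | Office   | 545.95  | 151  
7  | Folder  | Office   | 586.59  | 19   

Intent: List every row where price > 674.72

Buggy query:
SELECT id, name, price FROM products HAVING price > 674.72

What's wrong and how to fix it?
Bug: This is a non-aggregate query (no GROUP BY, no aggregates), so in SQLite the HAVING clause is invalid here; a row-level condition belongs in WHERE

Fix: Replace HAVING with WHERE since the condition applies to individual rows

Corrected query:
SELECT id, name, price FROM products WHERE price > 674.72

Result:
id | name    | price  
---+---------+--------
1  | Folder  | 1161.74
3  | Planter | 785.91 
4  | Pan     | 698.09 
5  | Tape    | 1427.24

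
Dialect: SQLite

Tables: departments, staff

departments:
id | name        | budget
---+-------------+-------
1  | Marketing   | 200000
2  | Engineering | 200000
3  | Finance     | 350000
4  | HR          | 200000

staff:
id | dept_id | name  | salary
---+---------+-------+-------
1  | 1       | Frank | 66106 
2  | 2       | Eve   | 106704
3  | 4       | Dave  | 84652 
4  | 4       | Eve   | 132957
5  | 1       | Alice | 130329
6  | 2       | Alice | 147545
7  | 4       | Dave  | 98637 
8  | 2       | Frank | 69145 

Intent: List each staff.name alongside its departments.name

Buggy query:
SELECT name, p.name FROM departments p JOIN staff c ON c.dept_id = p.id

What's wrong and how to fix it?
Bug: 'name' exists in both joined tables, so the database can't tell which one is meant

Fix: Qualify the column with its table alias (c.name)

Corrected query:
SELECT c.name, p.name FROM departments p JOIN staff c ON c.dept_id = p.id

Result:
name  | name       
------+------------
Frank | Marketing  
Eve   | Engineering
Dave  | HR         
Eve   | HR         
Alice | Marketing  
Alice | Engineering
Dave  | HR         
Frank | Engineering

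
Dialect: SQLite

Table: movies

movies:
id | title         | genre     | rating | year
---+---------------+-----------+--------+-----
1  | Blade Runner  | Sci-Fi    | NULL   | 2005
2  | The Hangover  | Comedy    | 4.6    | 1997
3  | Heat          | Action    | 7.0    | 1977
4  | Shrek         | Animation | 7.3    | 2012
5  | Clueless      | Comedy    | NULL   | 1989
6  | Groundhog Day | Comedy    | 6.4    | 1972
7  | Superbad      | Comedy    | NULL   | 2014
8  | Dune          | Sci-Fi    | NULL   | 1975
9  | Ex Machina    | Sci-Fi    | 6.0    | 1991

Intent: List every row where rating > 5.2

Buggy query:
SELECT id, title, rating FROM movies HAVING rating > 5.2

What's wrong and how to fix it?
Bug: This is a non-aggregate query (no GROUP BY, no aggregates), so in SQLite the HAVING clause is invalid here; a row-level condition belongs in WHERE

Fix: Use WHERE for row-level filtering

Corrected query:
SELECT id, title, rating FROM movies WHERE rating > 5.2

Result:
id | title         | rating
---+---------------+-------
3  | Heat          | 7     
4  | Shrek         | 7.3   
6  | Groundhog Day | 6.4   
9  | Ex Machina    | 6     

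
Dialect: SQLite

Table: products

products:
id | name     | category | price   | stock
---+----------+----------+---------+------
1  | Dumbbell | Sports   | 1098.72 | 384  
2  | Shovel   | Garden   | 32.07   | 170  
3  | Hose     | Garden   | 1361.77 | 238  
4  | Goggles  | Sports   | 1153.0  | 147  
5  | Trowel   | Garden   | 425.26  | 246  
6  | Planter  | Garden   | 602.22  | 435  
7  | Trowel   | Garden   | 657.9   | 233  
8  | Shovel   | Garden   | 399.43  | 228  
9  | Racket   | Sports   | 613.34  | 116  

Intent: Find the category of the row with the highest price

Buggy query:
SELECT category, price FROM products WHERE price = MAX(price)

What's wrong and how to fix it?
Bug: WHERE is evaluated per row; an aggregate over the whole table isn't defined there

Fix: Wrap MAX in a scalar subquery so WHERE compares against a single value

Corrected query:
SELECT category, price FROM products WHERE price = (SELECT MAX(price) FROM products)

Result:
category | price  
---------+--------
Garden   | 1361.77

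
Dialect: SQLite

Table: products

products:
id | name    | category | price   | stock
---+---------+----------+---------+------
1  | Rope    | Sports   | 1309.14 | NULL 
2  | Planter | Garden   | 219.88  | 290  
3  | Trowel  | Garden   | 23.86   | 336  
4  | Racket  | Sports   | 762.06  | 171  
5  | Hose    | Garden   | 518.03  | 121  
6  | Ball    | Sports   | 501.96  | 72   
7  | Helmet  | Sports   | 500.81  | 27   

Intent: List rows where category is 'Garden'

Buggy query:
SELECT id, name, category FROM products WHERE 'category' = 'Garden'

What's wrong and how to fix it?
Bug: Single quotes denote string literals in SQL; the column name is being compared as a constant string

Fix: Remove the quotes around the column name (or use double quotes for an identifier)

Corrected query:
SELECT id, name, category FROM products WHERE category = 'Garden'

Result:
id | name    | category
---+---------+---------
2  | Planter | Garden  
3  | Trowel  | Garden  
5  | Hose    | Garden  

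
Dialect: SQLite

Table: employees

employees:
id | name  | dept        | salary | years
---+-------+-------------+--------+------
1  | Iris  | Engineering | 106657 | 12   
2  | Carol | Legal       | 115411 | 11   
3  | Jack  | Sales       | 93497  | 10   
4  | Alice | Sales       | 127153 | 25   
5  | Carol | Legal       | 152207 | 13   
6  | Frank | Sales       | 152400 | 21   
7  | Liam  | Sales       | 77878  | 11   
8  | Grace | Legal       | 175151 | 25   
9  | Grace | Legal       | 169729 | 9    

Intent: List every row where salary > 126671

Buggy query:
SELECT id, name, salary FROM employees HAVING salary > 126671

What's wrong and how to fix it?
Bug: HAVING filters the output of aggregation, but this query has no GROUP BY and no aggregate functions, so SQLite rejects it (HAVING clause on a non-aggregate query); the condition here is per row

Fix: Use WHERE for row-level filtering

Corrected query:
SELECT id, name, salary FROM employees WHERE salary > 126671

Result:
id | name  | salary
---+-------+-------
4  | Alice | 127153
5  | Carol | 152207
6  | Frank | 152400
8  | Grace | 175151
9  | Grace | 169729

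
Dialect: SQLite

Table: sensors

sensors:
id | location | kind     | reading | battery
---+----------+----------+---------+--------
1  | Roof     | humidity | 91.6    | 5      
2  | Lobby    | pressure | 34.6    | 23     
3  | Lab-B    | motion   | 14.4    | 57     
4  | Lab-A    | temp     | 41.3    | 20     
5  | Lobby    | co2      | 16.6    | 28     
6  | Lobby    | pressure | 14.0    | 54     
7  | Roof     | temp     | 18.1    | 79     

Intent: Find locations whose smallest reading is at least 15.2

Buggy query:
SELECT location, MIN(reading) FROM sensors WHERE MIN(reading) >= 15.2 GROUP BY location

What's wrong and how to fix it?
Bug: Aggregates like MIN are computed per group after WHERE runs

Fix: Use HAVING for the per-group MIN condition

Corrected query:
SELECT location, MIN(reading) FROM sensors GROUP BY location HAVING MIN(reading) >= 15.2

Result:
location | MIN(reading)
---------+-------------
Lab-A    | 41.3        
Roof     | 18.1        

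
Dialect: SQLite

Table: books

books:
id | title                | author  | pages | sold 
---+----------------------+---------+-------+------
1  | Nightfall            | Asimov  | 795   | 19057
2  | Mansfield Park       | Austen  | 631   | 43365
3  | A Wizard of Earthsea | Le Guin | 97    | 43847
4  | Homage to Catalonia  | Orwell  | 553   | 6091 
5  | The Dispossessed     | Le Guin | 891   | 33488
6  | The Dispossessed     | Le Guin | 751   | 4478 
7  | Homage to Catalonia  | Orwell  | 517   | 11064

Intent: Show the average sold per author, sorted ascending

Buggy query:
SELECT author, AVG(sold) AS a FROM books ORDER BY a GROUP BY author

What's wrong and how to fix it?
Bug: GROUP BY must precede ORDER BY

Fix: Reorder: SELECT … FROM … GROUP BY … ORDER BY …

Corrected query:
SELECT author, AVG(sold) AS a FROM books GROUP BY author ORDER BY a

Result:
author  | a     
--------+-------
Orwell  | 8577.5
Asimov  | 19057 
Le Guin | 27271 
Austen  | 43365 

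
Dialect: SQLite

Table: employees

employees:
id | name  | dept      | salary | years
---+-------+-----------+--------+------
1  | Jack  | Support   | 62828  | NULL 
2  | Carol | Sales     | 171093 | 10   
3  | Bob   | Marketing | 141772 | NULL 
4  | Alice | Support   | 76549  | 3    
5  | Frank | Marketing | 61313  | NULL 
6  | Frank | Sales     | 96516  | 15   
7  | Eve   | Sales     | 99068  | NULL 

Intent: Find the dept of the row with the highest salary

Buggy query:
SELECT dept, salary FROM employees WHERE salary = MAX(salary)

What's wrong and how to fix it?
Bug: WHERE is evaluated per row; an aggregate over the whole table isn't defined there

Fix: Use a subquery: WHERE salary = (SELECT MAX(salary) FROM employees)

Corrected query:
SELECT dept, salary FROM employees WHERE salary = (SELECT MAX(salary) FROM employees)

Result:
dept  | salary
------+-------
Sales | 171093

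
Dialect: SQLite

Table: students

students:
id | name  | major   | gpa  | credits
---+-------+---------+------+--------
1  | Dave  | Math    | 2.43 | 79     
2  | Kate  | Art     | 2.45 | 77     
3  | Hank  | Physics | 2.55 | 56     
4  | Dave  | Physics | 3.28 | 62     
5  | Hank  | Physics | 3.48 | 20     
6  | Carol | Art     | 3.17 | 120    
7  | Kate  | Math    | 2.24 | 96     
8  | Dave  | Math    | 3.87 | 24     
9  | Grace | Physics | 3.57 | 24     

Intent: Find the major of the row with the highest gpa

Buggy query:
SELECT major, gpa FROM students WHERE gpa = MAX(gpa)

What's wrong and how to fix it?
Bug: MAX(gpa) is an aggregate and cannot be used directly in WHERE

Fix: Wrap MAX in a scalar subquery so WHERE compares against a single value

Corrected query:
SELECT major, gpa FROM students WHERE gpa = (SELECT MAX(gpa) FROM students)

Result:
major | gpa 
------+-----
Math  | 3.87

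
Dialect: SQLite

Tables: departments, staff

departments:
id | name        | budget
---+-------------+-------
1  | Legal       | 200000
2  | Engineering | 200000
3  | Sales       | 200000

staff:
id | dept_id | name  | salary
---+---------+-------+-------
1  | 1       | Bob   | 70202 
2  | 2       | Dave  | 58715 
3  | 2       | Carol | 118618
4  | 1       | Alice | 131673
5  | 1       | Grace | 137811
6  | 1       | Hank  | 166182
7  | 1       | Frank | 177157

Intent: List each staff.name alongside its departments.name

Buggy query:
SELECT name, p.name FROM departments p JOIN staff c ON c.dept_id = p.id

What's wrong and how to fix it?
Bug: Both tables have a 'name' column; the unqualified reference is ambiguous

Fix: Prefix ambiguous columns with the table alias

Corrected query:
SELECT c.name, p.name FROM departments p JOIN staff c ON c.dept_id = p.id

Result:
name  | name       
------+------------
Bob   | Legal      
Dave  | Engineering
Carol | Engineering
Alice | Legal      
Grace | Legal      
Hank  | Legal      
Frank | Legal      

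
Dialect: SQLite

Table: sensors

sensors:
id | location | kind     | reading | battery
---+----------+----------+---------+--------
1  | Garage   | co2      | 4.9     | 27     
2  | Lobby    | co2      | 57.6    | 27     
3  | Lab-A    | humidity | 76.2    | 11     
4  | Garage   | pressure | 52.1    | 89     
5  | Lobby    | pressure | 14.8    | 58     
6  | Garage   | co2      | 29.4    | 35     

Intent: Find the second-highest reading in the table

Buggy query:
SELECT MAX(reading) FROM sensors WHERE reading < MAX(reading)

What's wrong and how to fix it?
Bug: The inner MAX is an aggregate inside WHERE, which is not allowed

Fix: Compute the overall MAX in a subquery, then take MAX of rows below it

Corrected query:
SELECT MAX(reading) FROM sensors WHERE reading < (SELECT MAX(reading) FROM sensors)

Result:
MAX(reading)
------------
57.6        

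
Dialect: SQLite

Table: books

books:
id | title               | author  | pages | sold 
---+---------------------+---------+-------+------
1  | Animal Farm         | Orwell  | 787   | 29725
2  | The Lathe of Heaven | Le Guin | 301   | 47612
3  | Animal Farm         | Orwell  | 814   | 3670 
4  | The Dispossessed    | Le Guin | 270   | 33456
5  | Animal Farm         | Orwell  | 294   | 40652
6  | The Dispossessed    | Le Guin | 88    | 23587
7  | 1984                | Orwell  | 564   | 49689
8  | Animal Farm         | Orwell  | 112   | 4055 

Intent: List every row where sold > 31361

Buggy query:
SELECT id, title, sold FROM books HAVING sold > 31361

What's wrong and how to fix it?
Bug: This is a non-aggregate query (no GROUP BY, no aggregates), so in SQLite the HAVING clause is invalid here; a row-level condition belongs in WHERE

Fix: Use WHERE for row-level filtering

Corrected query:
SELECT id, title, sold FROM books WHERE sold > 31361

Result:
id | title               | sold 
---+---------------------+------
2  | The Lathe of Heaven | 47612
4  | The Dispossessed    | 33456
5  | Animal Farm         | 40652
7  | 1984                | 49689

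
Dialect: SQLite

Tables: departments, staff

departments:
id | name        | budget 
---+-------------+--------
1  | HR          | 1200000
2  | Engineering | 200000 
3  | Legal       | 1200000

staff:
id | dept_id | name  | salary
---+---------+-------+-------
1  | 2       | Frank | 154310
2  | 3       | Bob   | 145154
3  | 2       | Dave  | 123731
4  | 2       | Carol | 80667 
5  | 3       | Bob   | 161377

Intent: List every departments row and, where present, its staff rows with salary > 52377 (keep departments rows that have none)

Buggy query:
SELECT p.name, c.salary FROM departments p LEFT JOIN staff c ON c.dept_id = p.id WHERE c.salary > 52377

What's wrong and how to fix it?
Bug: A WHERE condition on the right-hand table after LEFT JOIN drops unmatched parents

Fix: Put 'c.salary > 52377' in the JOIN's ON clause instead of WHERE

Corrected query:
SELECT p.name, c.salary FROM departments p LEFT JOIN staff c ON c.dept_id = p.id AND c.salary > 52377

Result:
name        | salary
------------+-------
HR          | NULL  
Engineering | 80667 
Engineering | 123731
Engineering | 154310
Legal       | 145154
Legal       | 161377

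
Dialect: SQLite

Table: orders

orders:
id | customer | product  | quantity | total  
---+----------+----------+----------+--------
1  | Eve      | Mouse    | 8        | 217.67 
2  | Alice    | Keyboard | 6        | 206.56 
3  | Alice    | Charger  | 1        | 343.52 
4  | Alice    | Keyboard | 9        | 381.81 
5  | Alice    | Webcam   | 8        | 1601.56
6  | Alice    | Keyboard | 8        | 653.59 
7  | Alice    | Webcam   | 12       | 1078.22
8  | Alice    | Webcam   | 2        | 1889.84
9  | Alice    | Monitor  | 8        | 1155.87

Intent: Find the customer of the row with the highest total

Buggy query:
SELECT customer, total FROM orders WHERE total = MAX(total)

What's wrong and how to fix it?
Bug: MAX(total) is an aggregate and cannot be used directly in WHERE

Fix: Wrap MAX in a scalar subquery so WHERE compares against a single value

Corrected query:
SELECT customer, total FROM orders WHERE total = (SELECT MAX(total) FROM orders)

Result:
customer | total  
---------+--------
Alice    | 1889.84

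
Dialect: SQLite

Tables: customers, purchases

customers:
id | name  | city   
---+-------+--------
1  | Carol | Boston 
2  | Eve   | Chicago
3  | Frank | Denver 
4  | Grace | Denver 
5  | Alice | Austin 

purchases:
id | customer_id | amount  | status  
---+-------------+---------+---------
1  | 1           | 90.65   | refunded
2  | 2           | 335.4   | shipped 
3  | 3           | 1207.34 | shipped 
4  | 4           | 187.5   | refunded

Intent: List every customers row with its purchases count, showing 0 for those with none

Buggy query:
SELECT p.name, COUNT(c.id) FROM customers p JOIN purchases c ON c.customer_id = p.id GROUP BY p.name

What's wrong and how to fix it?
Bug: An inner join excludes parents with zero children

Fix: Switch to LEFT JOIN to retain unmatched parent rows

Corrected query:
SELECT p.name, COUNT(c.id) FROM customers p LEFT JOIN purchases c ON c.customer_id = p.id GROUP BY p.name

Result:
name  | COUNT(c.id)
------+------------
Alice | 0          
Carol | 1          
Eve   | 1          
Frank | 1          
Grace | 1          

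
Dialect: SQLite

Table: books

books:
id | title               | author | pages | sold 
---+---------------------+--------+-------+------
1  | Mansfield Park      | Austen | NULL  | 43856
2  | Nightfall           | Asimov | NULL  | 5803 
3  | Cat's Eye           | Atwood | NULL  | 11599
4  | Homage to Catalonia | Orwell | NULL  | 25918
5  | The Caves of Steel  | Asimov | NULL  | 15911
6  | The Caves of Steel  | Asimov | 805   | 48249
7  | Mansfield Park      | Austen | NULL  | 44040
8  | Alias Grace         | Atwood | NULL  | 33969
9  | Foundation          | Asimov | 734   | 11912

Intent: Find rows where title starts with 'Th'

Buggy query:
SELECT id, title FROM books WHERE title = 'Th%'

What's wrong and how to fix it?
Bug: Wildcards only work with LIKE; '=' treats '%' as a literal character

Fix: Use LIKE for wildcard pattern matching

Corrected query:
SELECT id, title FROM books WHERE title LIKE 'Th%'

Result:
id | title             
---+-------------------
5  | The Caves of Steel
6  | The Caves of Steel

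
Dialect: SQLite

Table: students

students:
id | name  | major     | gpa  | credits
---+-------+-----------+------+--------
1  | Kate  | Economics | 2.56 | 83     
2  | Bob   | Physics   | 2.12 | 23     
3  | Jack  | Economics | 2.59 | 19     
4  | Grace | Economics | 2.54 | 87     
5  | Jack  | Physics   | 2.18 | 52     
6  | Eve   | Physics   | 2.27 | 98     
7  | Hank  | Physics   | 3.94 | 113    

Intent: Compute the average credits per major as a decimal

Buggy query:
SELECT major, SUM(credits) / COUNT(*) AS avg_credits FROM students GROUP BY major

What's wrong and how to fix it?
Bug: Both operands are integers, so '/' performs integer division and truncates

Fix: Multiply by 1.0 (or CAST to REAL) to force floating-point division

Corrected query:
SELECT major, SUM(credits) * 1.0 / COUNT(*) AS avg_credits FROM students GROUP BY major

Result:
major     | avg_credits
----------+------------
Economics | 63         
Physics   | 71.5       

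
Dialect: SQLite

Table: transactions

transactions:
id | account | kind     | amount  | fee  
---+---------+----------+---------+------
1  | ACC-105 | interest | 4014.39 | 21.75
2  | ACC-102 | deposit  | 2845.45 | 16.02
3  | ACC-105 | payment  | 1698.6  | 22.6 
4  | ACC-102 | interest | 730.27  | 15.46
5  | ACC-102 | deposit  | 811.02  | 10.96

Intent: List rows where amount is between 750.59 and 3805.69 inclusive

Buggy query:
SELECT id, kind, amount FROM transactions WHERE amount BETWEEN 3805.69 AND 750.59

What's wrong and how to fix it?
Bug: The bounds are reversed; BETWEEN a AND b requires a <= b to match anything

Fix: Swap the bounds so the smaller value comes first

Corrected query:
SELECT id, kind, amount FROM transactions WHERE amount BETWEEN 750.59 AND 3805.69

Result:
id | kind    | amount 
---+---------+--------
2  | deposit | 2845.45
3  | payment | 1698.6 
5  | deposit | 811.02 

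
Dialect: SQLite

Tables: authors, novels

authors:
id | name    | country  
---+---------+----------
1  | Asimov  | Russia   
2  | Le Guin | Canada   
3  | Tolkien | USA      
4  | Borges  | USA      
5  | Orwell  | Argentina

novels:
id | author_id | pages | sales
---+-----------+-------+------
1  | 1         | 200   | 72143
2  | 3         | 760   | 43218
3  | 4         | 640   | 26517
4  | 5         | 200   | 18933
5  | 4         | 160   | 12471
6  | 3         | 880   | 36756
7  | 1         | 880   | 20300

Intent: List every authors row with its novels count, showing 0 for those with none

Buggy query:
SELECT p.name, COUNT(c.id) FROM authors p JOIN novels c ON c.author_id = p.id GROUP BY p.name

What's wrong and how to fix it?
Bug: INNER JOIN drops authors rows that have no matching novels rows

Fix: Switch to LEFT JOIN to retain unmatched parent rows

Corrected query:
SELECT p.name, COUNT(c.id) FROM authors p LEFT JOIN novels c ON c.author_id = p.id GROUP BY p.name

Result:
name    | COUNT(c.id)
--------+------------
Asimov  | 2          
Borges  | 2          
Le Guin | 0          
Orwell  | 1          
Tolkien | 2          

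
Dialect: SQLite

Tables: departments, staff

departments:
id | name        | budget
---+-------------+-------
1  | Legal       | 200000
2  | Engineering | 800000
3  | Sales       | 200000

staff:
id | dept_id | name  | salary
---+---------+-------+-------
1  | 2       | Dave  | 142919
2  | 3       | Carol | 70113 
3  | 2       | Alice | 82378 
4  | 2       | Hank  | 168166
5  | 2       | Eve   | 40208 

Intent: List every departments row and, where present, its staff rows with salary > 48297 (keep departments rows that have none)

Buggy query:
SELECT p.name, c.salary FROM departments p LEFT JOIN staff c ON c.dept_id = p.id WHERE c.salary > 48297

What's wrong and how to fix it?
Bug: Filtering c.salary in WHERE discards the NULL rows produced by LEFT JOIN, turning it into an inner join

Fix: Move the right-table condition into the ON clause so unmatched parents are kept

Corrected query:
SELECT p.name, c.salary FROM departments p LEFT JOIN staff c ON c.dept_id = p.id AND c.salary > 48297

Result:
name        | salary
------------+-------
Legal       | NULL  
Engineering | 82378 
Engineering | 142919
Engineering | 168166
Sales       | 70113 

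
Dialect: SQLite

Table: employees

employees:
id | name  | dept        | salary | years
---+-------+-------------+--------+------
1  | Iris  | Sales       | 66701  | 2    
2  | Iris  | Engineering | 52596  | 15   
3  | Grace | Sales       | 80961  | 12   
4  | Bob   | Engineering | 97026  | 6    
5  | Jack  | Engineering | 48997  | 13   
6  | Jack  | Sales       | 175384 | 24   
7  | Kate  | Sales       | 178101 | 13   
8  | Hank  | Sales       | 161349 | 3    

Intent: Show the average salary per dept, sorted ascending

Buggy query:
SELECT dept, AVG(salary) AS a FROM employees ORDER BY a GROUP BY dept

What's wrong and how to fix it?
Bug: GROUP BY must precede ORDER BY

Fix: Move ORDER BY to the end, after GROUP BY

Corrected query:
SELECT dept, AVG(salary) AS a FROM employees GROUP BY dept ORDER BY a

Result:
dept        | a           
------------+-------------
Engineering | 66206.333333
Sales       | 132499.2    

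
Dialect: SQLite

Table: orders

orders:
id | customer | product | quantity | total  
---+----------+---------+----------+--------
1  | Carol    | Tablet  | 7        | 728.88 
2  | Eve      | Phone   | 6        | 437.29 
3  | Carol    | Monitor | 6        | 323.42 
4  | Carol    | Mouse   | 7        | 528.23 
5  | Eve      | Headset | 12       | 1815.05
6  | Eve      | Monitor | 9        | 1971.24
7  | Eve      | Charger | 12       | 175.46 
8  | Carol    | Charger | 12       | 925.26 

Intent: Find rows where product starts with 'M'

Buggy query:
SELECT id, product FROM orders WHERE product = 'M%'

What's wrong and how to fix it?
Bug: Wildcards only work with LIKE; '=' treats '%' as a literal character

Fix: Replace '=' with LIKE so 'M%' is treated as a pattern

Corrected query:
SELECT id, product FROM orders WHERE product LIKE 'M%'

Result:
id | product
---+--------
3  | Monitor
4  | Mouse  
6  | Monitor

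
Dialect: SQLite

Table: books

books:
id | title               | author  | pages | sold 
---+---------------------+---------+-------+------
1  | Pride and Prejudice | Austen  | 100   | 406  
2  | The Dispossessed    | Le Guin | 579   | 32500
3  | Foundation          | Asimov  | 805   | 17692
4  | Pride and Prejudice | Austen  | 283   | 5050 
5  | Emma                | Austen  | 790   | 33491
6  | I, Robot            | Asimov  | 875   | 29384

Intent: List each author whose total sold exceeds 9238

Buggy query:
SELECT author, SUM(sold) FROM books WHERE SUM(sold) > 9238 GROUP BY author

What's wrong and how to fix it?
Bug: WHERE runs before GROUP BY, so aggregates aren't available there

Fix: Move the aggregate condition to a HAVING clause

Corrected query:
SELECT author, SUM(sold) FROM books GROUP BY author HAVING SUM(sold) > 9238

Result:
author  | SUM(sold)
--------+----------
Asimov  | 47076    
Austen  | 38947    
Le Guin | 32500    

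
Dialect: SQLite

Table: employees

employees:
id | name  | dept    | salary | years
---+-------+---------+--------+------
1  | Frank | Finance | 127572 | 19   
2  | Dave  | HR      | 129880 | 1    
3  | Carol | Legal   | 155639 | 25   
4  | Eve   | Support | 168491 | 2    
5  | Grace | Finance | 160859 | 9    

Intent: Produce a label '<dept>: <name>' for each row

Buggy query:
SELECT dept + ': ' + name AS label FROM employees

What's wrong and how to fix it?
Bug: SQLite uses || for string concatenation; + coerces text to numbers (yielding 0)

Fix: Use the || operator for string concatenation

Corrected query:
SELECT dept || ': ' || name AS label FROM employees

Result:
label         
--------------
Finance: Frank
HR: Dave      
Legal: Carol  
Support: Eve  
Finance: Grace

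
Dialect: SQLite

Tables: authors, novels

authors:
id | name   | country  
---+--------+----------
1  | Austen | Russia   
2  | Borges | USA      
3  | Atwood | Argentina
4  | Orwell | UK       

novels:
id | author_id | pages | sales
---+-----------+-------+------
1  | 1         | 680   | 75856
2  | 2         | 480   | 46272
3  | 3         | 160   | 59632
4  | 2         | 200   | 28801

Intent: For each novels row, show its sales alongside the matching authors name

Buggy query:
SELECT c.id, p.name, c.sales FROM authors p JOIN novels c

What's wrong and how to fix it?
Bug: Missing join condition: each novels row is matched to all authors rows instead of just its own

Fix: Specify the join condition linking the foreign key to the parent id

Corrected query:
SELECT c.id, p.name, c.sales FROM authors p JOIN novels c ON c.author_id = p.id

Result:
id | name   | sales
---+--------+------
1  | Austen | 75856
2  | Borges | 46272
3  | Atwood | 59632
4  | Borges | 28801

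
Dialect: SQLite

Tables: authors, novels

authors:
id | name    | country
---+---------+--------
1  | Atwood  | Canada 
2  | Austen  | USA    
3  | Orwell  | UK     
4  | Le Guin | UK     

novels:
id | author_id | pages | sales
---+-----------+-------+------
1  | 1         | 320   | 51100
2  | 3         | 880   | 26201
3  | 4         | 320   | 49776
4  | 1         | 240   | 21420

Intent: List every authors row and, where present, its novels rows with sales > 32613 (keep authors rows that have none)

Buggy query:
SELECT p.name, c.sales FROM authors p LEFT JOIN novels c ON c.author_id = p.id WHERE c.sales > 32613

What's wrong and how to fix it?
Bug: A WHERE condition on the right-hand table after LEFT JOIN drops unmatched parents

Fix: Move the right-table condition into the ON clause so unmatched parents are kept

Corrected query:
SELECT p.name, c.sales FROM authors p LEFT JOIN novels c ON c.author_id = p.id AND c.sales > 32613

Result:
name    | sales
--------+------
Atwood  | 51100
Austen  | NULL 
Orwell  | NULL 
Le Guin | 49776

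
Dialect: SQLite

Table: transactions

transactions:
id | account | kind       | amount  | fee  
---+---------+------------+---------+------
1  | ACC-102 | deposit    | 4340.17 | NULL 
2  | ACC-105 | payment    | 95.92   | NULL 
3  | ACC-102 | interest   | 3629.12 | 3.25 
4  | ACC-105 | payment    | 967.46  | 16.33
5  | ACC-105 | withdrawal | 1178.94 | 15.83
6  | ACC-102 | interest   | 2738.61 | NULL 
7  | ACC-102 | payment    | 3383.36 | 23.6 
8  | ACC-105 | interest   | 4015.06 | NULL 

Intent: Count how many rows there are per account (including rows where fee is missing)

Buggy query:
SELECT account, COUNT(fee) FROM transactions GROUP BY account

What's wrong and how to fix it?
Bug: COUNT(column) counts non-NULL values only; rows with NULL fee aren't counted

Fix: Use COUNT(*) to count all rows regardless of NULL

Corrected query:
SELECT account, COUNT(*) FROM transactions GROUP BY account

Result:
account | COUNT(*)
--------+---------
ACC-102 | 4       
ACC-105 | 4       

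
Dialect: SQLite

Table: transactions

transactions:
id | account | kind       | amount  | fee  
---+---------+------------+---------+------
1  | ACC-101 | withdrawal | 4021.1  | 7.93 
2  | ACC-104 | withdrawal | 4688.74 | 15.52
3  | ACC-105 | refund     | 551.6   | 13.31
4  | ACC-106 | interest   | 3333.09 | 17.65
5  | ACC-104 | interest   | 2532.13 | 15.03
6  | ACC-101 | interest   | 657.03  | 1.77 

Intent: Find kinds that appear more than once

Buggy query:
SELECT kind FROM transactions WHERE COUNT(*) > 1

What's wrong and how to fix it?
Bug: COUNT(*) is an aggregate and cannot be used in WHERE

Fix: Group first, then use HAVING for the count condition

Corrected query:
SELECT kind FROM transactions GROUP BY kind HAVING COUNT(*) > 1

Result:
kind      
----------
interest  
withdrawal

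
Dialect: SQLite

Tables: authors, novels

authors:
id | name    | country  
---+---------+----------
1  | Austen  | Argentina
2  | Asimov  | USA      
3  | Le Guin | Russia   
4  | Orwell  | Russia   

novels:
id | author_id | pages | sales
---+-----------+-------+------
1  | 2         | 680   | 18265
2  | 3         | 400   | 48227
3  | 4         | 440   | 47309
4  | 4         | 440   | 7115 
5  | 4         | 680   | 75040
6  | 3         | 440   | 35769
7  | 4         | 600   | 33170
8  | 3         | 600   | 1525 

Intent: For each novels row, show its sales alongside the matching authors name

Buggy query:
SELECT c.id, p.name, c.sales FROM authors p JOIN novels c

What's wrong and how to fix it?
Bug: Missing join condition: each novels row is matched to all authors rows instead of just its own

Fix: Specify the join condition linking the foreign key to the parent id

Corrected query:
SELECT c.id, p.name, c.sales FROM authors p JOIN novels c ON c.author_id = p.id

Result:
id | name    | sales
---+---------+------
1  | Asimov  | 18265
2  | Le Guin | 48227
3  | Orwell  | 47309
4  | Orwell  | 7115 
5  | Orwell  | 75040
6  | Le Guin | 35769
7  | Orwell  | 33170
8  | Le Guin | 1525 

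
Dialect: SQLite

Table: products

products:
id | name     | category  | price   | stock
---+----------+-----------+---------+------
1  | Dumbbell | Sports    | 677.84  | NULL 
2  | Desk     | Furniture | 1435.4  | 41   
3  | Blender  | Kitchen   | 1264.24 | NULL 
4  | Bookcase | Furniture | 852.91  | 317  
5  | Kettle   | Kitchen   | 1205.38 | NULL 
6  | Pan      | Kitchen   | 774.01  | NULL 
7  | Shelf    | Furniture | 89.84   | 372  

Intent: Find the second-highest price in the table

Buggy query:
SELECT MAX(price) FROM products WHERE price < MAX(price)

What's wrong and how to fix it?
Bug: The inner MAX is an aggregate inside WHERE, which is not allowed

Fix: Put the inner MAX in a scalar subquery

Corrected query:
SELECT MAX(price) FROM products WHERE price < (SELECT MAX(price) FROM products)

Result:
MAX(price)
----------
1264.24   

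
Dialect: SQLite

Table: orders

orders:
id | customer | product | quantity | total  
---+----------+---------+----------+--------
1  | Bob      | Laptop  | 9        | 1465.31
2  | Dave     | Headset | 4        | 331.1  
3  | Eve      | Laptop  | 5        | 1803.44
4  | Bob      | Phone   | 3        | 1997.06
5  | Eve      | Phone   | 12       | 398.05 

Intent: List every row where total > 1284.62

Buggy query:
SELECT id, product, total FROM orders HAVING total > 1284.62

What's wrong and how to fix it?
Bug: This is a non-aggregate query (no GROUP BY, no aggregates), so in SQLite the HAVING clause is invalid here; a row-level condition belongs in WHERE

Fix: Replace HAVING with WHERE since the condition applies to individual rows

Corrected query:
SELECT id, product, total FROM orders WHERE total > 1284.62

Result:
id | product | total  
---+---------+--------
1  | Laptop  | 1465.31
3  | Laptop  | 1803.44
4  | Phone   | 1997.06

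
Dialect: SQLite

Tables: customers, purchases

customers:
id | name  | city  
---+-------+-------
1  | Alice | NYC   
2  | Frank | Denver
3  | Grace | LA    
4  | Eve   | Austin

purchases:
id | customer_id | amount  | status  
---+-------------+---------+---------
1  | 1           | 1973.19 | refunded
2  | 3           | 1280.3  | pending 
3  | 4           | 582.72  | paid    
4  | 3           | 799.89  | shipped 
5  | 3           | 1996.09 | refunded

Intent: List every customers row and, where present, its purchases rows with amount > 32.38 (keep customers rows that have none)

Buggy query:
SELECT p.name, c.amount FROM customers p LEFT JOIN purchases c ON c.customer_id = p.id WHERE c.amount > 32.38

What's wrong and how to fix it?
Bug: A WHERE condition on the right-hand table after LEFT JOIN drops unmatched parents

Fix: Move the right-table condition into the ON clause so unmatched parents are kept

Corrected query:
SELECT p.name, c.amount FROM customers p LEFT JOIN purchases c ON c.customer_id = p.id AND c.amount > 32.38

Result:
name  | amount 
------+--------
Alice | 1973.19
Frank | NULL   
Grace | 799.89 
Grace | 1280.3 
Grace | 1996.09
Eve   | 582.72 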